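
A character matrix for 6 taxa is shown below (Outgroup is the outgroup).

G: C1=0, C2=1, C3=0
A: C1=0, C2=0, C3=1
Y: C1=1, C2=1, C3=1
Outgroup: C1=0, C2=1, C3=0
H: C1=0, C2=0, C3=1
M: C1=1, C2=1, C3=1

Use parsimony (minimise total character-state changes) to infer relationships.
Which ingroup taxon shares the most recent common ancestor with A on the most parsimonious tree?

H

Character polarity is set by the outgroup: the derived state is whichever differs from the outgroup's state, so for C2 the derived state is '0', and for the remaining characters it is '1'.
C1: derived state '1' in M and Y only — synapomorphy for {M, Y}.
C2: derived state '0' in A and H only — synapomorphy for {A, H}.
C3: derived state '1' in A, H, M, and Y only — synapomorphy for {A, H, M, Y}.
Most parsimonious ingroup topology: (((M,Y),(H,A)),G).
A and H form a cherry on this tree, so they are sister taxa.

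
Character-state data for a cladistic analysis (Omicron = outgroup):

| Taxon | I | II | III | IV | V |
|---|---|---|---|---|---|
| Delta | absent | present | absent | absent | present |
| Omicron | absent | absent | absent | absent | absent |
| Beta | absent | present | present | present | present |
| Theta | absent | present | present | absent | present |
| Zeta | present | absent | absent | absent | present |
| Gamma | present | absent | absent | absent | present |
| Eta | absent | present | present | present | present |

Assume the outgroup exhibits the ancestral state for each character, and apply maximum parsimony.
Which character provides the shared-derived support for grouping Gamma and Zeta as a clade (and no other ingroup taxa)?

I

The outgroup has state 'absent' for every character, so 'present' is the derived state throughout.
Only Gamma and Zeta show the derived state 'present' for I, supporting them as a clade.
Only Beta, Delta, Eta, and Theta show the derived state 'present' for II, supporting them as a clade.
III: derived state 'present' in Beta, Eta, and Theta only — synapomorphy for {Beta, Eta, Theta}.
IV: derived state 'present' in Beta and Eta only — synapomorphy for {Beta, Eta}.
All ingroup taxa share the derived state 'present' for V; it defines the ingroup but does not resolve relationships within it.
Most parsimonious ingroup topology: ((Delta,((Eta,Beta),Theta)),(Gamma,Zeta)).
The clade {Gamma, Zeta} is supported by I: its derived state 'present' occurs in exactly those taxa and in no other taxon (including the outgroup).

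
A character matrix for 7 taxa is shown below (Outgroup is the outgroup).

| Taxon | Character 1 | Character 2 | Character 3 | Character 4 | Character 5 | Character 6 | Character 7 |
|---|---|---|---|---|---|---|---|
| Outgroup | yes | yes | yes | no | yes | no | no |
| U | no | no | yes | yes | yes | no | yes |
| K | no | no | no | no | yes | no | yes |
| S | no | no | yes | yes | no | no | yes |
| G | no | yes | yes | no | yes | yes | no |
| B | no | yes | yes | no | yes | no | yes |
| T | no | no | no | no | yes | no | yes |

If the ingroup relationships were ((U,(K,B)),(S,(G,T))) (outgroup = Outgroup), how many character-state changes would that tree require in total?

12

Map each character onto ((U,(K,B)),(S,(G,T))) (rooted by Outgroup) and count the minimum state changes it requires (Fitch parsimony):
Character 1: 1; Character 2: 3; Character 3: 2; Character 4: 2; Character 5: 1; Character 6: 1; Character 7: 2.
Total tree length = 12.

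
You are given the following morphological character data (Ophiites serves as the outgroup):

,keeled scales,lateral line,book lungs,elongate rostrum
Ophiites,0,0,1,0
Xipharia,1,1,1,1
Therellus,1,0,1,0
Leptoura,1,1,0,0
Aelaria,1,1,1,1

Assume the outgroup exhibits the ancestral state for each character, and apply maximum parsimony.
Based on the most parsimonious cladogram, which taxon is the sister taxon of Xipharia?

Aelaria

Character polarity is set by the outgroup: the derived state is whichever differs from the outgroup's state, so for book lungs the derived state is '0', and for the remaining characters it is '1'.
keeled scales (derived state '1') is shared by all ingroup taxa — unites the whole ingroup.
lateral line (derived state '1') is shared by Aelaria, Leptoura, and Xipharia — a synapomorphy uniting that clade.
book lungs: derived state '0' in Leptoura only — an autapomorphy, so it tells us nothing about relationships among taxa.
elongate rostrum (derived state '1') is shared by Aelaria and Xipharia — a synapomorphy uniting that clade.
Most parsimonious ingroup topology: (((Xipharia,Aelaria),Leptoura),Therellus).
Xipharia and Aelaria form a cherry on this tree, so they are sister taxa.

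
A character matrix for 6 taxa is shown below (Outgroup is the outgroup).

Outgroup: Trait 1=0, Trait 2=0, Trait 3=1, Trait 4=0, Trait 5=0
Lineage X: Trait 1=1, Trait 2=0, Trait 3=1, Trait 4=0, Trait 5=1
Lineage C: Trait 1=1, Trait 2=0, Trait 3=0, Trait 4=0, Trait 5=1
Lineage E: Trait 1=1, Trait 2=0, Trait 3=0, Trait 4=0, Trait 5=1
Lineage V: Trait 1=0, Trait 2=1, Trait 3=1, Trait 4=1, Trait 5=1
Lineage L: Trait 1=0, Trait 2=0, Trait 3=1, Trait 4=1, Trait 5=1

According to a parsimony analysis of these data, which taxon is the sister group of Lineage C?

Character polarity is set by the outgroup: the derived state is whichever differs from the outgroup's state, so for Trait 3 the derived state is '0', and for the remaining characters it is '1'.
Trait 1 (derived state '1') is shared by Lineage C, Lineage E, and Lineage X — a synapomorphy uniting that clade.
Trait 2: derived state '1' in Lineage V only — an autapomorphy, so it tells us nothing about relationships among taxa.
Trait 3: derived state '0' in Lineage C and Lineage E only — synapomorphy for {Lineage C, Lineage E}.
Trait 4 (derived state '1') is shared by Lineage L and Lineage V — a synapomorphy uniting that clade.
All ingroup taxa share the derived state '1' for Trait 5; it defines the ingroup but does not resolve relationships within it.
Most parsimonious ingroup topology: (((Lineage C,Lineage E),Lineage X),(Lineage V,Lineage L)).
Lineage C and Lineage E form a cherry on this tree, so they are sister taxa.

Lineage E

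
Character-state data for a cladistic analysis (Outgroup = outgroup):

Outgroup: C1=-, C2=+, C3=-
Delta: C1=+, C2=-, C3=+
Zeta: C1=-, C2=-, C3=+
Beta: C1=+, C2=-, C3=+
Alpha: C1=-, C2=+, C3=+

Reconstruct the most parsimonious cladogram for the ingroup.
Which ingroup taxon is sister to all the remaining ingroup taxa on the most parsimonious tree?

Alpha

Character polarity is set by the outgroup: the derived state is whichever differs from the outgroup's state, so for C2 the derived state is '-', and for the remaining characters it is '+'.
C1 (derived state '+') is shared by Beta and Delta — a synapomorphy uniting that clade.
C2: derived state '-' in Beta, Delta, and Zeta only — synapomorphy for {Beta, Delta, Zeta}.
C3 (derived state '+') is shared by all ingroup taxa — unites the whole ingroup.
Most parsimonious ingroup topology: (((Delta,Beta),Zeta),Alpha).
Alpha is sister to the clade containing all other ingroup taxa, so it is the earliest-diverging (most basal) ingroup lineage.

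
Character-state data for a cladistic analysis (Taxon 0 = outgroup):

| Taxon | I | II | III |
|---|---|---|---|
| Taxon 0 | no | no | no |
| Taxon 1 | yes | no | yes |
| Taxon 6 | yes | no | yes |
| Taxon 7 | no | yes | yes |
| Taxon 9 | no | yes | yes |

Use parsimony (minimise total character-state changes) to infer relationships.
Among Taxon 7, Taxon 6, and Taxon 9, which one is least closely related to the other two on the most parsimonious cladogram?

The outgroup has state 'no' for every character, so 'yes' is the derived state throughout.
I: derived state 'yes' in Taxon 1 and Taxon 6 only — synapomorphy for {Taxon 1, Taxon 6}.
II: derived state 'yes' in Taxon 7 and Taxon 9 only — synapomorphy for {Taxon 7, Taxon 9}.
III (derived state 'yes') is shared by all ingroup taxa — unites the whole ingroup.
Most parsimonious ingroup topology: ((Taxon 1,Taxon 6),(Taxon 7,Taxon 9)).
Taxon 7 and Taxon 9 share a more recent common ancestor with each other than either does with Taxon 6, so Taxon 6 is the least closely related of the three.

Taxon 6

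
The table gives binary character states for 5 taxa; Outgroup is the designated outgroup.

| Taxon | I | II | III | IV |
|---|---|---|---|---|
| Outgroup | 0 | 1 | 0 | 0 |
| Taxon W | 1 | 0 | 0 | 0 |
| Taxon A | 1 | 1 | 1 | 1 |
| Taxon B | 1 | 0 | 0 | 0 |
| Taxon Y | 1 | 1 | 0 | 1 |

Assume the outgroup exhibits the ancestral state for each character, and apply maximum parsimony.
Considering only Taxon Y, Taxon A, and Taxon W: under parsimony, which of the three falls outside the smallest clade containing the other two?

Taxon W

Character polarity is set by the outgroup: the derived state is whichever differs from the outgroup's state, so for II the derived state is '0', and for the remaining characters it is '1'.
I (derived state '1') is shared by all ingroup taxa — unites the whole ingroup.
Only Taxon B and Taxon W show the derived state '0' for II, supporting them as a clade.
III: derived state '1' in Taxon A only — an autapomorphy, so it tells us nothing about relationships among taxa.
IV (derived state '1') is shared by Taxon A and Taxon Y — a synapomorphy uniting that clade.
Most parsimonious ingroup topology: ((Taxon W,Taxon B),(Taxon A,Taxon Y)).
Taxon Y and Taxon A share a more recent common ancestor with each other than either does with Taxon W, so Taxon W is the least closely related of the three.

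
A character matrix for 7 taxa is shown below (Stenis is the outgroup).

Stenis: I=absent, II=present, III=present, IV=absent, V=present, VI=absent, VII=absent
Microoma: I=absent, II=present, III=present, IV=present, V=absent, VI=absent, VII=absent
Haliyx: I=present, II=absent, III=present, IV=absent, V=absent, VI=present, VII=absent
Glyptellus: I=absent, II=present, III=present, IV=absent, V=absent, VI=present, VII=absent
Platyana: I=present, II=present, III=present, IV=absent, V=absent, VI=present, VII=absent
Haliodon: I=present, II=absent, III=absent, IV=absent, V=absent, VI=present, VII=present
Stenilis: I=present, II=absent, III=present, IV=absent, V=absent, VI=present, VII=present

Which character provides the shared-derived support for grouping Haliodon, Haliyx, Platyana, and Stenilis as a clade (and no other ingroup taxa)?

I

Character polarity is set by the outgroup: the derived state is whichever differs from the outgroup's state, so for II, III, V the derived state is 'absent', and for the remaining characters it is 'present'.
I: derived state 'present' in Haliodon, Haliyx, Platyana, and Stenilis only — synapomorphy for {Haliodon, Haliyx, Platyana, Stenilis}.
II: derived state 'absent' in Haliodon, Haliyx, and Stenilis only — synapomorphy for {Haliodon, Haliyx, Stenilis}.
III (derived state 'absent') is unique to Haliodon (autapomorphy; uninformative for grouping).
IV (derived state 'present') is unique to Microoma (autapomorphy; uninformative for grouping).
V (derived state 'absent') is shared by all ingroup taxa — unites the whole ingroup.
Only Glyptellus, Haliodon, Haliyx, Platyana, and Stenilis show the derived state 'present' for VI, supporting them as a clade.
VII (derived state 'present') is shared by Haliodon and Stenilis — a synapomorphy uniting that clade.
Most parsimonious ingroup topology: (Microoma,(((Haliyx,(Haliodon,Stenilis)),Platyana),Glyptellus)).
The clade {Haliodon, Haliyx, Platyana, Stenilis} is supported by I: its derived state 'present' occurs in exactly those taxa and in no other taxon (including the outgroup).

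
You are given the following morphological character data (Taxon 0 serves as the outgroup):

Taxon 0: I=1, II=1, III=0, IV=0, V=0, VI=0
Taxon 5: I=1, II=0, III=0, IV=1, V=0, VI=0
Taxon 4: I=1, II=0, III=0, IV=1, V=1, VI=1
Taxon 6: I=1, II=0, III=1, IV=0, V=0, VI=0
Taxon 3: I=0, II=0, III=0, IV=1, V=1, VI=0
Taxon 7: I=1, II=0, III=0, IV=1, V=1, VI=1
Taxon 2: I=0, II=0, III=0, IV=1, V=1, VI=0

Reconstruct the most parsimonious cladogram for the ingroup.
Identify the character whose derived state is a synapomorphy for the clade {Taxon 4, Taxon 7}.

Character polarity is set by the outgroup: the derived state is whichever differs from the outgroup's state, so for I, II the derived state is '0', and for the remaining characters it is '1'.
I: derived state '0' in Taxon 2 and Taxon 3 only — synapomorphy for {Taxon 2, Taxon 3}.
All ingroup taxa share the derived state '0' for II; it defines the ingroup but does not resolve relationships within it.
III (derived state '1') is unique to Taxon 6 (autapomorphy; uninformative for grouping).
IV (derived state '1') is shared by Taxon 2, Taxon 3, Taxon 4, Taxon 5, and Taxon 7 — a synapomorphy uniting that clade.
Only Taxon 2, Taxon 3, Taxon 4, and Taxon 7 show the derived state '1' for V, supporting them as a clade.
VI (derived state '1') is shared by Taxon 4 and Taxon 7 — a synapomorphy uniting that clade.
Most parsimonious ingroup topology: ((Taxon 5,((Taxon 4,Taxon 7),(Taxon 3,Taxon 2))),Taxon 6).
The clade {Taxon 4, Taxon 7} is supported by VI: its derived state '1' occurs in exactly those taxa and in no other taxon (including the outgroup).

VI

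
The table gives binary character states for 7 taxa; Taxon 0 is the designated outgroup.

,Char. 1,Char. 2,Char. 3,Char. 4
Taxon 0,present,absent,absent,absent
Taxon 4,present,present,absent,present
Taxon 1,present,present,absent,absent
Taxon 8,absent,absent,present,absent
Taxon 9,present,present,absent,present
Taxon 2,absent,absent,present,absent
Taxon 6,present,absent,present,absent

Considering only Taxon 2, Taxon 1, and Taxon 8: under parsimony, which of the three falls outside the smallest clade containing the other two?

Taxon 1

Character polarity is set by the outgroup: the derived state is whichever differs from the outgroup's state, so for Char. 1 the derived state is 'absent', and for the remaining characters it is 'present'.
Only Taxon 2 and Taxon 8 show the derived state 'absent' for Char. 1, supporting them as a clade.
Char. 2 (derived state 'present') is shared by Taxon 1, Taxon 4, and Taxon 9 — a synapomorphy uniting that clade.
Char. 3 (derived state 'present') is shared by Taxon 2, Taxon 6, and Taxon 8 — a synapomorphy uniting that clade.
Char. 4: derived state 'present' in Taxon 4 and Taxon 9 only — synapomorphy for {Taxon 4, Taxon 9}.
Most parsimonious ingroup topology: (((Taxon 4,Taxon 9),Taxon 1),((Taxon 8,Taxon 2),Taxon 6)).
Taxon 8 and Taxon 2 share a more recent common ancestor with each other than either does with Taxon 1, so Taxon 1 is the least closely related of the three.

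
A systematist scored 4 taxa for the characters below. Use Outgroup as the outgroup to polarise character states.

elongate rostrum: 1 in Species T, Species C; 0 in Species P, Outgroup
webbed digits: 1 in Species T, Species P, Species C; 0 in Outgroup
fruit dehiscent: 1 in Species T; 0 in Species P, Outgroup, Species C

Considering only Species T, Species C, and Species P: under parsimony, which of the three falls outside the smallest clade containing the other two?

The outgroup has state '0' for every character, so '1' is the derived state throughout.
elongate rostrum (derived state '1') is shared by Species C and Species T — a synapomorphy uniting that clade.
All ingroup taxa share the derived state '1' for webbed digits; it defines the ingroup but does not resolve relationships within it.
fruit dehiscent (derived state '1') is unique to Species T (autapomorphy; uninformative for grouping).
Most parsimonious ingroup topology: (Species P,(Species T,Species C)).
Species T and Species C share a more recent common ancestor with each other than either does with Species P, so Species P is the least closely related of the three.

Species P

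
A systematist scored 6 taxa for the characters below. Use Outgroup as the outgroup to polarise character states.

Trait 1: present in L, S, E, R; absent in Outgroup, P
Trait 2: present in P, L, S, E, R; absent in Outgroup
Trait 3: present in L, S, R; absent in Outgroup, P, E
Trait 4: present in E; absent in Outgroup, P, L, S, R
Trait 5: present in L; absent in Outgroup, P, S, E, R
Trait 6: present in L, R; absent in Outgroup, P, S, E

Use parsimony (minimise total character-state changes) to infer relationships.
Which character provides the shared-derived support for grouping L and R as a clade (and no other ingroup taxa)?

Trait 6

The outgroup has state 'absent' for every character, so 'present' is the derived state throughout.
Trait 1 (derived state 'present') is shared by E, L, R, and S — a synapomorphy uniting that clade.
Trait 2 (derived state 'present') is shared by all ingroup taxa — unites the whole ingroup.
Trait 3: derived state 'present' in L, R, and S only — synapomorphy for {L, R, S}.
Trait 4 (derived state 'present') is unique to E (autapomorphy; uninformative for grouping).
Trait 5 (derived state 'present') is unique to L (autapomorphy; uninformative for grouping).
Trait 6: derived state 'present' in L and R only — synapomorphy for {L, R}.
Most parsimonious ingroup topology: (P,(((L,R),S),E)).
The clade {L, R} is supported by Trait 6: its derived state 'present' occurs in exactly those taxa and in no other taxon (including the outgroup).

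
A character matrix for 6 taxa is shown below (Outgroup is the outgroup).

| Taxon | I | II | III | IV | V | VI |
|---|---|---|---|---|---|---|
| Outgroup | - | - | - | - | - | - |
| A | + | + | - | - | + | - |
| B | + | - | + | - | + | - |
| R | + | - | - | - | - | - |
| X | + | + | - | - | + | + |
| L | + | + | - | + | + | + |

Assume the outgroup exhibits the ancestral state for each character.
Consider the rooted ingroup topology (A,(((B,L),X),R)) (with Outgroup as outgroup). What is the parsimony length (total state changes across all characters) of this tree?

10

Map each character onto (A,(((B,L),X),R)) (rooted by Outgroup) and count the minimum state changes it requires (Fitch parsimony):
I: 1; II: 3; III: 1; IV: 1; V: 2; VI: 2.
Total tree length = 10.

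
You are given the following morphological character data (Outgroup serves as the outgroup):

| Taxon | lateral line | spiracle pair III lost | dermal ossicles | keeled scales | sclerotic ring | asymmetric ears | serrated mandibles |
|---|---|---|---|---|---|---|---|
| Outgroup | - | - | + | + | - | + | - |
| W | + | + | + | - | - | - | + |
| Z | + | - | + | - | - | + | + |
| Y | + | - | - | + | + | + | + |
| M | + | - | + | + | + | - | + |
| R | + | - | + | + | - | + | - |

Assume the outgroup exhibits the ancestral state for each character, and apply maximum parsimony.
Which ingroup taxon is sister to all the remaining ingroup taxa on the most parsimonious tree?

R

Character polarity is set by the outgroup: the derived state is whichever differs from the outgroup's state, so for dermal ossicles, keeled scales, asymmetric ears the derived state is '-', and for the remaining characters it is '+'.
lateral line (derived state '+') is shared by all ingroup taxa — unites the whole ingroup.
spiracle pair III lost: derived state '+' in W only — an autapomorphy, so it tells us nothing about relationships among taxa.
dermal ossicles: derived state '-' in Y only — an autapomorphy, so it tells us nothing about relationships among taxa.
keeled scales: derived state '-' in W and Z only — synapomorphy for {W, Z}.
sclerotic ring: derived state '+' in M and Y only — synapomorphy for {M, Y}.
asymmetric ears (state '-') occurs in M and W but conflicts with the nesting implied by the other characters — most parsimoniously interpreted as homoplasy.
serrated mandibles (derived state '+') is shared by M, W, Y, and Z — a synapomorphy uniting that clade.
Most parsimonious ingroup topology: (((W,Z),(Y,M)),R).
R is sister to the clade containing all other ingroup taxa, so it is the earliest-diverging (most basal) ingroup lineage.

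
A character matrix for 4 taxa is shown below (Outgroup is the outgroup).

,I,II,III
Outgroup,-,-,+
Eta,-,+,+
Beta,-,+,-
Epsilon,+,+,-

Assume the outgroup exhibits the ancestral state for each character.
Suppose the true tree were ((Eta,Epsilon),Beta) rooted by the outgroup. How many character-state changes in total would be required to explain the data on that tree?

4

Map each character onto ((Eta,Epsilon),Beta) (rooted by Outgroup) and count the minimum state changes it requires (Fitch parsimony):
I: 1; II: 1; III: 2.
Total tree length = 4.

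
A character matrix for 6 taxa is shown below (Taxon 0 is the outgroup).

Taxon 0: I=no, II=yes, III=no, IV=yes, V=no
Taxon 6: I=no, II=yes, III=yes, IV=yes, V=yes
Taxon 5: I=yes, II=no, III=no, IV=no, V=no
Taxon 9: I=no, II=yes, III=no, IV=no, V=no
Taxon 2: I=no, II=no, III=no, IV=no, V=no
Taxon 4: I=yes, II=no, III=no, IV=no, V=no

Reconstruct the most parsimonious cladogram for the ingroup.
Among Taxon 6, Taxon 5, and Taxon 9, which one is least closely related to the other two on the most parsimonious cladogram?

Character polarity is set by the outgroup: the derived state is whichever differs from the outgroup's state, so for II, IV the derived state is 'no', and for the remaining characters it is 'yes'.
Only Taxon 4 and Taxon 5 show the derived state 'yes' for I, supporting them as a clade.
II: derived state 'no' in Taxon 2, Taxon 4, and Taxon 5 only — synapomorphy for {Taxon 2, Taxon 4, Taxon 5}.
III (derived state 'yes') is unique to Taxon 6 (autapomorphy; uninformative for grouping).
IV (derived state 'no') is shared by Taxon 2, Taxon 4, Taxon 5, and Taxon 9 — a synapomorphy uniting that clade.
V: derived state 'yes' in Taxon 6 only — an autapomorphy, so it tells us nothing about relationships among taxa.
Most parsimonious ingroup topology: (Taxon 6,(((Taxon 5,Taxon 4),Taxon 2),Taxon 9)).
Taxon 9 and Taxon 5 share a more recent common ancestor with each other than either does with Taxon 6, so Taxon 6 is the least closely related of the three.

Taxon 6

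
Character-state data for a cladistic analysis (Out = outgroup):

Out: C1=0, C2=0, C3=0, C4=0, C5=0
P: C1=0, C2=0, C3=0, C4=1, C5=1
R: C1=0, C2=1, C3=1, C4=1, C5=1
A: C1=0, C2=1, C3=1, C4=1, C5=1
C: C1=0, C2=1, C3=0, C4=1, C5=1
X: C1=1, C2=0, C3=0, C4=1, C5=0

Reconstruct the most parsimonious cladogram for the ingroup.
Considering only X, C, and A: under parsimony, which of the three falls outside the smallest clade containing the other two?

The outgroup has state '0' for every character, so '1' is the derived state throughout.
C1 (derived state '1') is unique to X (autapomorphy; uninformative for grouping).
Only A, C, and R show the derived state '1' for C2, supporting them as a clade.
Only A and R show the derived state '1' for C3, supporting them as a clade.
C4 (derived state '1') is shared by all ingroup taxa — unites the whole ingroup.
C5: derived state '1' in A, C, P, and R only — synapomorphy for {A, C, P, R}.
Most parsimonious ingroup topology: ((P,((R,A),C)),X).
A and C share a more recent common ancestor with each other than either does with X, so X is the least closely related of the three.

X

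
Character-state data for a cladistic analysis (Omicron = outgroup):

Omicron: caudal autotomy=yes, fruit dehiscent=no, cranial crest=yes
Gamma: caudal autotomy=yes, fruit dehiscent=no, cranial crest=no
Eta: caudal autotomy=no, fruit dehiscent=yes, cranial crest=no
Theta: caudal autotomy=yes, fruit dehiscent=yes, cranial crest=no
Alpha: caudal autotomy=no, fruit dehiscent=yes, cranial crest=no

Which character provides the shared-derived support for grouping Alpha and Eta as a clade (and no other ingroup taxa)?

Character polarity is set by the outgroup: the derived state is whichever differs from the outgroup's state, so for caudal autotomy, cranial crest the derived state is 'no', and for the remaining characters it is 'yes'.
Only Alpha and Eta show the derived state 'no' for caudal autotomy, supporting them as a clade.
fruit dehiscent: derived state 'yes' in Alpha, Eta, and Theta only — synapomorphy for {Alpha, Eta, Theta}.
cranial crest (derived state 'no') is shared by all ingroup taxa — unites the whole ingroup.
Most parsimonious ingroup topology: (Gamma,((Eta,Alpha),Theta)).
The clade {Alpha, Eta} is supported by caudal autotomy: its derived state 'no' occurs in exactly those taxa and in no other taxon (including the outgroup).

caudal autotomy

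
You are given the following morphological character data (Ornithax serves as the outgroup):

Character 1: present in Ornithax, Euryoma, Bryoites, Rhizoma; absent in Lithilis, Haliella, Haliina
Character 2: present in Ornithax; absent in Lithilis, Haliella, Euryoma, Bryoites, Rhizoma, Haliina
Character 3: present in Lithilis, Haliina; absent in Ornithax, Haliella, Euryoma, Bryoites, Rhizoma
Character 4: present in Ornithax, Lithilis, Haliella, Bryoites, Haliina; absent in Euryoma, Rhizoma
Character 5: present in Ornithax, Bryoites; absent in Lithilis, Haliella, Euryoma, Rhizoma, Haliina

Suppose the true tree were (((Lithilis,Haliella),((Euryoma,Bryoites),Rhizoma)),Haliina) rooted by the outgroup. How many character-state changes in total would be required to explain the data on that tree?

9

Map each character onto (((Lithilis,Haliella),((Euryoma,Bryoites),Rhizoma)),Haliina) (rooted by Ornithax) and count the minimum state changes it requires (Fitch parsimony):
Character 1: 2; Character 2: 1; Character 3: 2; Character 4: 2; Character 5: 2.
Total tree length = 9.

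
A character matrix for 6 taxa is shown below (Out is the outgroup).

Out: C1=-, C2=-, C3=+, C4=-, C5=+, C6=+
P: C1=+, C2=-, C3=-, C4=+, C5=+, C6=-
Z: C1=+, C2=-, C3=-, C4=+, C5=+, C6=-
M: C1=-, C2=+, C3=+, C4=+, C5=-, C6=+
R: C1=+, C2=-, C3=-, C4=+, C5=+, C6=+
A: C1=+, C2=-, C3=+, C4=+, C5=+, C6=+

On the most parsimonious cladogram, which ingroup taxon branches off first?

Character polarity is set by the outgroup: the derived state is whichever differs from the outgroup's state, so for C3, C5, C6 the derived state is '-', and for the remaining characters it is '+'.
C1: derived state '+' in A, P, R, and Z only — synapomorphy for {A, P, R, Z}.
C2 (derived state '+') is unique to M (autapomorphy; uninformative for grouping).
C3: derived state '-' in P, R, and Z only — synapomorphy for {P, R, Z}.
C4 (derived state '+') is shared by all ingroup taxa — unites the whole ingroup.
C5 (derived state '-') is unique to M (autapomorphy; uninformative for grouping).
C6 (derived state '-') is shared by P and Z — a synapomorphy uniting that clade.
Most parsimonious ingroup topology: ((((P,Z),R),A),M).
M is sister to the clade containing all other ingroup taxa, so it is the earliest-diverging (most basal) ingroup lineage.

M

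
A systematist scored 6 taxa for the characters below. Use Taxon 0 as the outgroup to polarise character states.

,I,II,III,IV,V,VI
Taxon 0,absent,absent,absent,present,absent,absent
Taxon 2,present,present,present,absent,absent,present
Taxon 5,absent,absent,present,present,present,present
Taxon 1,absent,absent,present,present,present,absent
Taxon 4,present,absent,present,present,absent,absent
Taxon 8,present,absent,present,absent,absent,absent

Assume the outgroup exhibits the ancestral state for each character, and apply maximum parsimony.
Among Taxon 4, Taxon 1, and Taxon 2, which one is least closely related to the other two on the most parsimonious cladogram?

Taxon 1

Character polarity is set by the outgroup: the derived state is whichever differs from the outgroup's state, so for IV the derived state is 'absent', and for the remaining characters it is 'present'.
I (derived state 'present') is shared by Taxon 2, Taxon 4, and Taxon 8 — a synapomorphy uniting that clade.
II (derived state 'present') is unique to Taxon 2 (autapomorphy; uninformative for grouping).
III (derived state 'present') is shared by all ingroup taxa — unites the whole ingroup.
Only Taxon 2 and Taxon 8 show the derived state 'absent' for IV, supporting them as a clade.
Only Taxon 1 and Taxon 5 show the derived state 'present' for V, supporting them as a clade.
VI groups Taxon 2 and Taxon 5, which is incompatible with the clades supported by the remaining characters; treating it as convergent (homoplasy) costs fewer steps than any alternative tree.
Most parsimonious ingroup topology: (((Taxon 2,Taxon 8),Taxon 4),(Taxon 5,Taxon 1)).
Taxon 4 and Taxon 2 share a more recent common ancestor with each other than either does with Taxon 1, so Taxon 1 is the least closely related of the three.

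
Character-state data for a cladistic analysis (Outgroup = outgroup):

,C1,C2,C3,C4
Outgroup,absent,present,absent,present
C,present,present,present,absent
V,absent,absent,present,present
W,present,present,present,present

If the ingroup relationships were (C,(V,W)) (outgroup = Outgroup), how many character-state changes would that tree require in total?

Map each character onto (C,(V,W)) (rooted by Outgroup) and count the minimum state changes it requires (Fitch parsimony):
C1: 2; C2: 1; C3: 1; C4: 1.
Total tree length = 5.

5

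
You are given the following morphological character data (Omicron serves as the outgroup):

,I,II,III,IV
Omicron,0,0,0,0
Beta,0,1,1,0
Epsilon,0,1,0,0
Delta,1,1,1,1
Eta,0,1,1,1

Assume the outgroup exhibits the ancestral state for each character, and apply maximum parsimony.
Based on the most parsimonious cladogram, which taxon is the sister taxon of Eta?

The outgroup has state '0' for every character, so '1' is the derived state throughout.
I (derived state '1') is unique to Delta (autapomorphy; uninformative for grouping).
II (derived state '1') is shared by all ingroup taxa — unites the whole ingroup.
III (derived state '1') is shared by Beta, Delta, and Eta — a synapomorphy uniting that clade.
IV (derived state '1') is shared by Delta and Eta — a synapomorphy uniting that clade.
Most parsimonious ingroup topology: ((Beta,(Delta,Eta)),Epsilon).
Eta and Delta form a cherry on this tree, so they are sister taxa.

Delta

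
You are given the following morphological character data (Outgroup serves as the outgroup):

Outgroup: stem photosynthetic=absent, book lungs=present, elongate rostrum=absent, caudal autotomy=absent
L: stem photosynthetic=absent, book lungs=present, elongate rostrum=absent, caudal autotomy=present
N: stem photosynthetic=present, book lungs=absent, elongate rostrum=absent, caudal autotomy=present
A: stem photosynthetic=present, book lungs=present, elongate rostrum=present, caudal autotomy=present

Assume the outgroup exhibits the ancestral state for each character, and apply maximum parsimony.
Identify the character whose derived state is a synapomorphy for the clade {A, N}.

Character polarity is set by the outgroup: the derived state is whichever differs from the outgroup's state, so for book lungs the derived state is 'absent', and for the remaining characters it is 'present'.
stem photosynthetic: derived state 'present' in A and N only — synapomorphy for {A, N}.
book lungs: derived state 'absent' in N only — an autapomorphy, so it tells us nothing about relationships among taxa.
elongate rostrum (derived state 'present') is unique to A (autapomorphy; uninformative for grouping).
caudal autotomy (derived state 'present') is shared by all ingroup taxa — unites the whole ingroup.
Most parsimonious ingroup topology: (L,(N,A)).
The clade {A, N} is supported by stem photosynthetic: its derived state 'present' occurs in exactly those taxa and in no other taxon (including the outgroup).

stem photosynthetic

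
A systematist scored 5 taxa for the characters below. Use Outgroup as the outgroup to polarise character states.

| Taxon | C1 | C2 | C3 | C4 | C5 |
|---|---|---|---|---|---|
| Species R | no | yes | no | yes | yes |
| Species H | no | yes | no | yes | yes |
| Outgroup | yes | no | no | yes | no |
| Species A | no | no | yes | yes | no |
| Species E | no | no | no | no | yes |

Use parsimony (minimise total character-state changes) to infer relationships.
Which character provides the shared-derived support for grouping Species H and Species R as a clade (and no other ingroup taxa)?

C2

Character polarity is set by the outgroup: the derived state is whichever differs from the outgroup's state, so for C1, C4 the derived state is 'no', and for the remaining characters it is 'yes'.
All ingroup taxa share the derived state 'no' for C1; it defines the ingroup but does not resolve relationships within it.
C2 (derived state 'yes') is shared by Species H and Species R — a synapomorphy uniting that clade.
C3: derived state 'yes' in Species A only — an autapomorphy, so it tells us nothing about relationships among taxa.
C4: derived state 'no' in Species E only — an autapomorphy, so it tells us nothing about relationships among taxa.
C5 (derived state 'yes') is shared by Species E, Species H, and Species R — a synapomorphy uniting that clade.
Most parsimonious ingroup topology: ((Species E,(Species R,Species H)),Species A).
The clade {Species H, Species R} is supported by C2: its derived state 'yes' occurs in exactly those taxa and in no other taxon (including the outgroup).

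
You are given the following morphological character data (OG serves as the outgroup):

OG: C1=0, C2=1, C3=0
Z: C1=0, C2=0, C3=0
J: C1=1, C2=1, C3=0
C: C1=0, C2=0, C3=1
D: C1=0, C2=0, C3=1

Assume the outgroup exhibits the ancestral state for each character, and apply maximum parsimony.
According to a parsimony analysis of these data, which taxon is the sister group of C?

Character polarity is set by the outgroup: the derived state is whichever differs from the outgroup's state, so for C2 the derived state is '0', and for the remaining characters it is '1'.
C1: derived state '1' in J only — an autapomorphy, so it tells us nothing about relationships among taxa.
C2: derived state '0' in C, D, and Z only — synapomorphy for {C, D, Z}.
C3: derived state '1' in C and D only — synapomorphy for {C, D}.
Most parsimonious ingroup topology: ((Z,(C,D)),J).
C and D form a cherry on this tree, so they are sister taxa.

D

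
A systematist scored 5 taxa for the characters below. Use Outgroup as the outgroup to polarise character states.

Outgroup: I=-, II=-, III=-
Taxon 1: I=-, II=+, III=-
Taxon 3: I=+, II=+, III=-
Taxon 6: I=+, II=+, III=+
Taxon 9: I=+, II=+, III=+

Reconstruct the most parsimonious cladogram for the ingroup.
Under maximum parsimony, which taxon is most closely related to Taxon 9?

Taxon 6

The outgroup has state '-' for every character, so '+' is the derived state throughout.
I (derived state '+') is shared by Taxon 3, Taxon 6, and Taxon 9 — a synapomorphy uniting that clade.
All ingroup taxa share the derived state '+' for II; it defines the ingroup but does not resolve relationships within it.
III: derived state '+' in Taxon 6 and Taxon 9 only — synapomorphy for {Taxon 6, Taxon 9}.
Most parsimonious ingroup topology: (Taxon 1,(Taxon 3,(Taxon 6,Taxon 9))).
Taxon 9 and Taxon 6 form a cherry on this tree, so they are sister taxa.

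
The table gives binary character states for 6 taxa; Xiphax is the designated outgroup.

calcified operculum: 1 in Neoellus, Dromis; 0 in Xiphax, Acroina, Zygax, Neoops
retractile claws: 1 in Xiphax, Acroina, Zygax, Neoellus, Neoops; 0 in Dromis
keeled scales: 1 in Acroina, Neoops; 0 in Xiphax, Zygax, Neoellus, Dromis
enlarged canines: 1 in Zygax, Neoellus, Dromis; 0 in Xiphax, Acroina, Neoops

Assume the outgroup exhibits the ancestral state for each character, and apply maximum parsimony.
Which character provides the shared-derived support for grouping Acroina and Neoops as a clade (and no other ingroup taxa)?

Character polarity is set by the outgroup: the derived state is whichever differs from the outgroup's state, so for retractile claws the derived state is '0', and for the remaining characters it is '1'.
calcified operculum (derived state '1') is shared by Dromis and Neoellus — a synapomorphy uniting that clade.
retractile claws (derived state '0') is unique to Dromis (autapomorphy; uninformative for grouping).
keeled scales (derived state '1') is shared by Acroina and Neoops — a synapomorphy uniting that clade.
enlarged canines (derived state '1') is shared by Dromis, Neoellus, and Zygax — a synapomorphy uniting that clade.
Most parsimonious ingroup topology: ((Acroina,Neoops),(Zygax,(Neoellus,Dromis))).
The clade {Acroina, Neoops} is supported by keeled scales: its derived state '1' occurs in exactly those taxa and in no other taxon (including the outgroup).

keeled scales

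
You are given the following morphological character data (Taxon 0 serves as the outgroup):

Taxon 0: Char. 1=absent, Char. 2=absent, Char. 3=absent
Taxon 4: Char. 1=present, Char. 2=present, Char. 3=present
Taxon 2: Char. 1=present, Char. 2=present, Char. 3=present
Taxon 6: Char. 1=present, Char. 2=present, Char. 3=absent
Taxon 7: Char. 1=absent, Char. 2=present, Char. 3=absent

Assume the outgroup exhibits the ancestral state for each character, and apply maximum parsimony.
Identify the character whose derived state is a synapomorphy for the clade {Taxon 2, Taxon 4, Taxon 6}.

Char. 1

The outgroup has state 'absent' for every character, so 'present' is the derived state throughout.
Char. 1 (derived state 'present') is shared by Taxon 2, Taxon 4, and Taxon 6 — a synapomorphy uniting that clade.
Char. 2 (derived state 'present') is shared by all ingroup taxa — unites the whole ingroup.
Only Taxon 2 and Taxon 4 show the derived state 'present' for Char. 3, supporting them as a clade.
Most parsimonious ingroup topology: (((Taxon 4,Taxon 2),Taxon 6),Taxon 7).
The clade {Taxon 2, Taxon 4, Taxon 6} is supported by Char. 1: its derived state 'present' occurs in exactly those taxa and in no other taxon (including the outgroup).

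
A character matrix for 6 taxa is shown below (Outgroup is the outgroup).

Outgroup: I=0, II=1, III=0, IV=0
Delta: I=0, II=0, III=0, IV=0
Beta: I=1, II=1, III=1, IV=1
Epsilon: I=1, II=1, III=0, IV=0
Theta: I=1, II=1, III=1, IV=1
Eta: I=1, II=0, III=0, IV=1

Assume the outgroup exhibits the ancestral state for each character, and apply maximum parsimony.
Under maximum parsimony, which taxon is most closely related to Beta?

Character polarity is set by the outgroup: the derived state is whichever differs from the outgroup's state, so for II the derived state is '0', and for the remaining characters it is '1'.
I (derived state '1') is shared by Beta, Epsilon, Eta, and Theta — a synapomorphy uniting that clade.
II (state '0') occurs in Delta and Eta but conflicts with the nesting implied by the other characters — most parsimoniously interpreted as homoplasy.
III (derived state '1') is shared by Beta and Theta — a synapomorphy uniting that clade.
Only Beta, Eta, and Theta show the derived state '1' for IV, supporting them as a clade.
Most parsimonious ingroup topology: (Delta,(((Beta,Theta),Eta),Epsilon)).
Beta and Theta form a cherry on this tree, so they are sister taxa.

Theta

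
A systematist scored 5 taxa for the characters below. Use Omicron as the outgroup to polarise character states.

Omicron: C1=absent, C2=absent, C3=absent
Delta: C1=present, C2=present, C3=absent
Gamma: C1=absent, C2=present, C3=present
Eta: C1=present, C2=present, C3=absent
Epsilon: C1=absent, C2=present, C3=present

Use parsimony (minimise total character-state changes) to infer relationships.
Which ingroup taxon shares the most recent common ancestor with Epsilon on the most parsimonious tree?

Gamma

The outgroup has state 'absent' for every character, so 'present' is the derived state throughout.
Only Delta and Eta show the derived state 'present' for C1, supporting them as a clade.
C2 (derived state 'present') is shared by all ingroup taxa — unites the whole ingroup.
C3: derived state 'present' in Epsilon and Gamma only — synapomorphy for {Epsilon, Gamma}.
Most parsimonious ingroup topology: ((Delta,Eta),(Gamma,Epsilon)).
Epsilon and Gamma form a cherry on this tree, so they are sister taxa.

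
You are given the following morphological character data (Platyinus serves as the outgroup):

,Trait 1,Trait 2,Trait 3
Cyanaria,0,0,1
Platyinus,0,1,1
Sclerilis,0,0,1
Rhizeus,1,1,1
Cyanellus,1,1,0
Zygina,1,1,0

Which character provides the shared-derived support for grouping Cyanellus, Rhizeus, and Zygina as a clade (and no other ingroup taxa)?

Character polarity is set by the outgroup: the derived state is whichever differs from the outgroup's state, so for Trait 2, Trait 3 the derived state is '0', and for the remaining characters it is '1'.
Trait 1: derived state '1' in Cyanellus, Rhizeus, and Zygina only — synapomorphy for {Cyanellus, Rhizeus, Zygina}.
Only Cyanaria and Sclerilis show the derived state '0' for Trait 2, supporting them as a clade.
Trait 3: derived state '0' in Cyanellus and Zygina only — synapomorphy for {Cyanellus, Zygina}.
Most parsimonious ingroup topology: ((Rhizeus,(Zygina,Cyanellus)),(Sclerilis,Cyanaria)).
The clade {Cyanellus, Rhizeus, Zygina} is supported by Trait 1: its derived state '1' occurs in exactly those taxa and in no other taxon (including the outgroup).

Trait 1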